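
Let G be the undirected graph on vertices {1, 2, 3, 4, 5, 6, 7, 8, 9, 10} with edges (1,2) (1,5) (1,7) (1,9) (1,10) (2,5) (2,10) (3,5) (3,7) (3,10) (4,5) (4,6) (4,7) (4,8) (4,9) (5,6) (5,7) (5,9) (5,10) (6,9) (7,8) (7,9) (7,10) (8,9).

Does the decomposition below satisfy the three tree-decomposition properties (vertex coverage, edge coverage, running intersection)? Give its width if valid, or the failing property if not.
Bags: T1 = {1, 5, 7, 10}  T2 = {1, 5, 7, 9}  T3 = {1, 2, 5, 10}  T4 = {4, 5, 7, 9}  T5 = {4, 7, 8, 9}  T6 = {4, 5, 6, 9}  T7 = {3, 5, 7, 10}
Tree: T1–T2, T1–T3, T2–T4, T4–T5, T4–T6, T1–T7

Yes; width 3.

Every vertex of G appears in some bag (union = {1, 2, 3, 4, 5, 6, 7, 8, 9, 10}); every edge is covered by a bag; and for each vertex v the set of bags containing v is connected in the bag tree. The decomposition is therefore valid. The largest bag has 4 vertices, so the width is 3.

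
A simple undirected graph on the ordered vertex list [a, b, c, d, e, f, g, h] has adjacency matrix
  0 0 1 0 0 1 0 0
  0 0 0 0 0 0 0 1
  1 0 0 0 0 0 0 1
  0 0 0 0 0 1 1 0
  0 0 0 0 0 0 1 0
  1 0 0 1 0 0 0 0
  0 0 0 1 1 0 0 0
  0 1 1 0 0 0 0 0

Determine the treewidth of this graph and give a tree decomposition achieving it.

The largest bag has 2 vertices, giving width 1; this decomposition certifies tw(G) ≤ 1. G has an edge, so its treewidth is at least 1. The upper and lower bounds meet at 1, so that is the treewidth.

Treewidth 1.
One such decomposition:
Bags: B1 = {b, h}  B2 = {c, h}  B3 = {a, c}  B4 = {a, f}  B5 = {d, f}  B6 = {d, g}  B7 = {e, g}
Tree: B1–B2, B2–B3, B3–B4, B4–B5, B5–B6, B6–B7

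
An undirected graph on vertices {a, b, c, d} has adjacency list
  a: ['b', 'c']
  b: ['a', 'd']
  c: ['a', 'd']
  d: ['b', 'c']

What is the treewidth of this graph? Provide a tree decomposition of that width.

Treewidth 2.
Bags: B1 = {a, c, d}  B2 = {a, b, d}
Tree: B1–B2

Every bag has size at most 3, so the width is 3 − 1 = 2 and tw(G) ≤ 2. The edges a–c–d–b–a form a cycle, so G is not a tree and its treewidth is at least 2. Combining the bounds, tw(G) = 2.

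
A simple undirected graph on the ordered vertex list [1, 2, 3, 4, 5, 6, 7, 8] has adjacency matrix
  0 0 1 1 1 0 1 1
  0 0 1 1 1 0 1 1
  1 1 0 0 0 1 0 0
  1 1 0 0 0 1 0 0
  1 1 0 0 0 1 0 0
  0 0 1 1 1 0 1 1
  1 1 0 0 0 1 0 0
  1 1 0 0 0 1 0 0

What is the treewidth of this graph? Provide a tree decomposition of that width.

Treewidth 3.
One optimal decomposition is:
Bags: B1 = {1, 2, 3, 6}  B2 = {1, 2, 6, 7}  B3 = {1, 2, 5, 6}  B4 = {1, 2, 4, 6}  B5 = {1, 2, 6, 8}
Tree: B1–B2, B2–B3, B3–B4, B4–B5

The largest bag has 4 vertices, giving width 3; this decomposition certifies tw(G) ≤ 3. For the lower bound: the 4 vertex sets {1,3}, {2,7}, {6}, {5} are disjoint, each induces a connected subgraph, and every pair is joined by at least one edge of G. Contracting each set to a single vertex therefore yields K_{4} as a minor, and since treewidth is minor-monotone, tw(G) ≥ tw(K_{4}) = 3. Therefore the treewidth is 3.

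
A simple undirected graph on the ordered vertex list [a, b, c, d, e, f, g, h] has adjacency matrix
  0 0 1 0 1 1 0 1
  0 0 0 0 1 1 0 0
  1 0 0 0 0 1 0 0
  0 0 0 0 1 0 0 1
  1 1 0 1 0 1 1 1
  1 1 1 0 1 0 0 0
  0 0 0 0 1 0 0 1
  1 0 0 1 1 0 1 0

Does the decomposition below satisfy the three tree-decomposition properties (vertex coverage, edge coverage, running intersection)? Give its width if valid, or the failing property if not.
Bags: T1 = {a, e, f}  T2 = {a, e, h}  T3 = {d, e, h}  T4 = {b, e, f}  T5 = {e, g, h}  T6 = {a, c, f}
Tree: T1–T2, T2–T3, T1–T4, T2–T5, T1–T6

Yes; width 2.

Every vertex of G appears in some bag (union = {a, b, c, d, e, f, g, h}); every edge is covered by a bag; and for each vertex v the set of bags containing v is connected in the bag tree. The decomposition is therefore valid. The largest bag has 3 vertices, so the width is 2.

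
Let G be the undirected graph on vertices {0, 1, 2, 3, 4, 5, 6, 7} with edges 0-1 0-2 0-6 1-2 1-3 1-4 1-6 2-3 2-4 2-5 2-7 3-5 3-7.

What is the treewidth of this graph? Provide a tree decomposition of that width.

Treewidth 2.
One such decomposition:
Bags: B1 = {1, 2, 3}  B2 = {2, 3, 5}  B3 = {0, 1, 2}  B4 = {2, 3, 7}  B5 = {1, 2, 4}  B6 = {0, 1, 6}
Tree: B1–B2, B1–B3, B2–B4, B3–B5, B3–B6

The largest bag has 3 vertices, giving width 2; this decomposition certifies tw(G) ≤ 2. Conversely, {0, 1, 2} is a clique of size 3, and the vertices of any clique must share a bag in every tree decomposition; so some bag has ≥ 3 vertices and tw(G) ≥ 2. The upper and lower bounds meet at 2, so that is the treewidth.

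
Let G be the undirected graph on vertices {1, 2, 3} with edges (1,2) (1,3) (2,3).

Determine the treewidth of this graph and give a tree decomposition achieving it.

Treewidth 2.
One optimal decomposition is:
Bags: B1 = {1, 2, 3}
Tree: (single bag)

With just one bag of size 3, the width is 3 − 1 = 2, so tw(G) ≤ 2. Conversely, {1, 2, 3} is a clique of size 3, and the vertices of any clique must share a bag in every tree decomposition; so some bag has ≥ 3 vertices and tw(G) ≥ 2. Combining the bounds, tw(G) = 2.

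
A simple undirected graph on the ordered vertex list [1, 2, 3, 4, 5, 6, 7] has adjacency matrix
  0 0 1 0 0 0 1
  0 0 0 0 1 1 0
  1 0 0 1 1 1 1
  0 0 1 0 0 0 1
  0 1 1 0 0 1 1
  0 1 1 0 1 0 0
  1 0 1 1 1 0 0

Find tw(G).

A width-2 tree decomposition is:
Bags: B1 = {3, 5, 7}  B2 = {3, 5, 6}  B3 = {3, 4, 7}  B4 = {1, 3, 7}  B5 = {2, 5, 6}
Tree: B1–B2, B1–B3, B3–B4, B2–B5
The largest bag has 3 vertices, giving width 2; this decomposition certifies tw(G) ≤ 2. Conversely, {2, 5, 6} is a clique of size 3, and the vertices of any clique must share a bag in every tree decomposition; so some bag has ≥ 3 vertices and tw(G) ≥ 2. Hence tw(G) = 2 exactly.

2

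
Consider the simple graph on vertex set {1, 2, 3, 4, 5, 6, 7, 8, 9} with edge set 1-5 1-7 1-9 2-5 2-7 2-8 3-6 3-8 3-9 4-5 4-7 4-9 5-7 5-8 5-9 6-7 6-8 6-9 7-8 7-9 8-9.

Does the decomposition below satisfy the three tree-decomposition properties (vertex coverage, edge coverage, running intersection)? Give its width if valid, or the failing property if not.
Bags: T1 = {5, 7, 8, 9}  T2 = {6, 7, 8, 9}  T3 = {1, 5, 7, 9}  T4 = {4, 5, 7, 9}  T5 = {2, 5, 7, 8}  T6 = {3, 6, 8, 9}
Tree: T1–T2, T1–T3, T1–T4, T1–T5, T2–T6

Vertex coverage: the bags together contain {1, 2, 3, 4, 5, 6, 7, 8, 9}, the full vertex set. Edge coverage: each edge of G has both endpoints in at least one bag. Running intersection: for every vertex, the bags containing it form a connected subtree. All three properties hold, so this is a valid tree decomposition of width max|bag| − 1 = 3, and hence tw(G) ≤ 3.

Yes; width 3.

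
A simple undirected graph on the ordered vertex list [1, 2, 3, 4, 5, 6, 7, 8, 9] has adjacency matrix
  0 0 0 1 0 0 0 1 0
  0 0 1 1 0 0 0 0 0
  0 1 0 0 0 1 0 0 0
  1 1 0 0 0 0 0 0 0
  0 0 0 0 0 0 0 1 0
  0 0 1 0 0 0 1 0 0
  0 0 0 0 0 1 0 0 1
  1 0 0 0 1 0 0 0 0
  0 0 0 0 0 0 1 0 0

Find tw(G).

1

A width-1 tree decomposition is:
Bags: B1 = {7, 9}  B2 = {6, 7}  B3 = {3, 6}  B4 = {2, 3}  B5 = {2, 4}  B6 = {1, 4}  B7 = {1, 8}  B8 = {5, 8}
Tree: B1–B2, B2–B3, B3–B4, B4–B5, B5–B6, B6–B7, B7–B8
Each bag holds 2 vertices, so the decomposition has width 1, which upper-bounds the treewidth. Since G has at least one edge (e.g. 9–7), it is not an edgeless graph, so tw(G) ≥ 1. Hence tw(G) = 1 exactly.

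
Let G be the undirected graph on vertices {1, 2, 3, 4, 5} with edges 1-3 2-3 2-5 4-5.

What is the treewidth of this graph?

1

A width-1 tree decomposition is:
Bags: B1 = {4, 5}  B2 = {2, 5}  B3 = {2, 3}  B4 = {1, 3}
Tree: B1–B2, B2–B3, B3–B4
Every bag has size at most 2, so the width is 2 − 1 = 1 and tw(G) ≤ 1. Any graph with an edge has treewidth ≥ 1, and G has the edge 4–5. Therefore the treewidth is 1.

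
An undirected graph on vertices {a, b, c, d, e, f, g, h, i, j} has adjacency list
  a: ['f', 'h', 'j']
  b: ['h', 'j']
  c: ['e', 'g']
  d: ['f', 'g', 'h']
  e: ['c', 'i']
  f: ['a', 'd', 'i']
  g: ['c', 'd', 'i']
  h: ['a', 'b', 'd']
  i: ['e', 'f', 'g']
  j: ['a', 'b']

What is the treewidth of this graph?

A width-2 tree decomposition is:
Bags: B1 = {c, e, g}  B2 = {e, g, i}  B3 = {d, g, i}  B4 = {d, f, i}  B5 = {d, f, h}  B6 = {a, f, h}  B7 = {a, b, h}  B8 = {a, b, j}
Tree: B1–B2, B2–B3, B3–B4, B4–B5, B5–B6, B6–B7, B7–B8
Each bag holds 3 vertices, so the decomposition has width 2, which upper-bounds the treewidth. The edges c–e–i–g–c form a cycle, so G is not a tree and its treewidth is at least 2. Combining the bounds, tw(G) = 2.

2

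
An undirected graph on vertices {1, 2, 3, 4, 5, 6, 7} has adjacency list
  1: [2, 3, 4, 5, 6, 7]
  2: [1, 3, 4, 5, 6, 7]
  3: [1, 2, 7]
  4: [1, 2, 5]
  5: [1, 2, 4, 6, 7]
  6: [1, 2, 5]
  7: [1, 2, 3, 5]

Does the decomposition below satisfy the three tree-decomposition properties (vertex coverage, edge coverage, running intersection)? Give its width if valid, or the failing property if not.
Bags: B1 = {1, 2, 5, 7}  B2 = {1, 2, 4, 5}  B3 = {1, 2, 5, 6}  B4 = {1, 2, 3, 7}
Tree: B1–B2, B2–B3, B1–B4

Yes; width 3.

Every vertex of G appears in some bag (union = {1, 2, 3, 4, 5, 6, 7}); every edge is covered by a bag; and for each vertex v the set of bags containing v is connected in the bag tree. The decomposition is therefore valid. The largest bag has 4 vertices, so the width is 3.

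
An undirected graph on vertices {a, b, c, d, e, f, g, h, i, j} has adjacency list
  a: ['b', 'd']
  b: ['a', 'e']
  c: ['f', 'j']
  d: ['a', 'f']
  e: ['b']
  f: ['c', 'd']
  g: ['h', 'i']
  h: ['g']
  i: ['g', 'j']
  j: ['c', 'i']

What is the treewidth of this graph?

1

A width-1 tree decomposition is:
Bags: B1 = {g, h}  B2 = {g, i}  B3 = {i, j}  B4 = {c, j}  B5 = {c, f}  B6 = {d, f}  B7 = {a, d}  B8 = {a, b}  B9 = {b, e}
Tree: B1–B2, B2–B3, B3–B4, B4–B5, B5–B6, B6–B7, B7–B8, B8–B9
Every bag has size at most 2, so the width is 2 − 1 = 1 and tw(G) ≤ 1. G has an edge, so its treewidth is at least 1. Hence tw(G) = 1 exactly.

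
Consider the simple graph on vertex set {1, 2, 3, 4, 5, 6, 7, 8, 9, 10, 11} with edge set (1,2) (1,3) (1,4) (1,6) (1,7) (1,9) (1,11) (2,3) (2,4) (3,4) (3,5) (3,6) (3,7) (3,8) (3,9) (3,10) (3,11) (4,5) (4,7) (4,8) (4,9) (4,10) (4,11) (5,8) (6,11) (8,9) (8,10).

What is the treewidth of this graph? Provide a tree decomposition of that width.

Treewidth 3.
One such decomposition:
Bags: B1 = {1, 3, 4, 9}  B2 = {1, 3, 4, 7}  B3 = {1, 2, 3, 4}  B4 = {1, 3, 4, 11}  B5 = {1, 3, 6, 11}  B6 = {3, 4, 8, 9}  B7 = {3, 4, 8, 10}  B8 = {3, 4, 5, 8}
Tree: B1–B2, B1–B3, B1–B4, B4–B5, B1–B6, B6–B7, B6–B8

Every bag has size at most 4, so the width is 4 − 1 = 3 and tw(G) ≤ 3. Conversely, {3, 4, 8, 9} is a clique of size 4, and the vertices of any clique must share a bag in every tree decomposition; so some bag has ≥ 4 vertices and tw(G) ≥ 3. Therefore the treewidth is 3.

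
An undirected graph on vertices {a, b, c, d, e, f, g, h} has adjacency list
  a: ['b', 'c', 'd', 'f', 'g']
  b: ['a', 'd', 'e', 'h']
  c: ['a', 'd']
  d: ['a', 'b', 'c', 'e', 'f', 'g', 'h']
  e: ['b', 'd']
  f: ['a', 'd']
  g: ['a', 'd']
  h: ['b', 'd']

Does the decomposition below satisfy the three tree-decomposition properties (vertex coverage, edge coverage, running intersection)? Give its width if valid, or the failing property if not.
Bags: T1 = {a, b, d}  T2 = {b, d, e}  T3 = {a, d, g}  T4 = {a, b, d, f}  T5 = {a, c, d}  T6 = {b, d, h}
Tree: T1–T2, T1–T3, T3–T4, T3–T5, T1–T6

No — bags containing vertex b are not connected in the tree.

A tree decomposition must satisfy three properties: every vertex lies in some bag; for every edge, both endpoints lie together in some bag; and for every vertex, the bags containing it form a connected subtree. Here bags containing vertex b are not connected in the tree, so the decomposition is invalid.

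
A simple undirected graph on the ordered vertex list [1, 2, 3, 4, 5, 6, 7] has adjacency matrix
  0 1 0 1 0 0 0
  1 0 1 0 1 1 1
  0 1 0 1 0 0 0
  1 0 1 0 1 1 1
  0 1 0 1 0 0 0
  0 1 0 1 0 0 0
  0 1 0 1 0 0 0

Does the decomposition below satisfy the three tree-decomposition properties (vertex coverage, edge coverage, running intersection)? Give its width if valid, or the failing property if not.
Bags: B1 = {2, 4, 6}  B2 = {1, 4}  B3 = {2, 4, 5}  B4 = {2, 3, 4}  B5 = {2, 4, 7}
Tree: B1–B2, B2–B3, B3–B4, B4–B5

A tree decomposition must satisfy three properties: every vertex lies in some bag; for every edge, both endpoints lie together in some bag; and for every vertex, the bags containing it form a connected subtree. Here edge (2,1) lies in no bag, so the decomposition is invalid.

No — edge (2,1) lies in no bag.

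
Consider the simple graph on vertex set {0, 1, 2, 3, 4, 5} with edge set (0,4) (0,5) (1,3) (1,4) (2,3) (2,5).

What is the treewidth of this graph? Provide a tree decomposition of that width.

Every bag has size at most 3, so the width is 3 − 1 = 2 and tw(G) ≤ 2. Since 4–1–3–2–5–0–4 is a cycle in G, G is not acyclic. Forests are exactly the graphs of treewidth ≤ 1, so tw(G) ≥ 2. Combining the bounds, tw(G) = 2.

Treewidth 2.
One optimal decomposition is:
Bags: B1 = {1, 3, 4}  B2 = {2, 3, 4}  B3 = {2, 4, 5}  B4 = {0, 4, 5}
Tree: B1–B2, B2–B3, B3–B4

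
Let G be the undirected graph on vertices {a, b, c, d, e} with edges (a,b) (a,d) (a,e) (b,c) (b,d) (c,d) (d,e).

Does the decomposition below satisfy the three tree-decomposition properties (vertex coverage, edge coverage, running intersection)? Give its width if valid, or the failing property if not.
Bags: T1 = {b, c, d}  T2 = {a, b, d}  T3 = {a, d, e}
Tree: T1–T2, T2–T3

Yes; width 2.

Vertex coverage: the bags together contain {a, b, c, d, e}, the full vertex set. Edge coverage: each edge of G has both endpoints in at least one bag. Running intersection: for every vertex, the bags containing it form a connected subtree. All three properties hold, so this is a valid tree decomposition of width max|bag| − 1 = 2, and hence tw(G) ≤ 2.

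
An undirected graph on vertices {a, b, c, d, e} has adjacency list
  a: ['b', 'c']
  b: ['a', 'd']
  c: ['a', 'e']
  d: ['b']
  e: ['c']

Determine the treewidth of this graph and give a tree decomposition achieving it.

Every bag has size at most 2, so the width is 2 − 1 = 1 and tw(G) ≤ 1. Since G has at least one edge (e.g. a–b), it is not an edgeless graph, so tw(G) ≥ 1. Therefore the treewidth is 1.

Treewidth 1.
One such decomposition:
Bags: B1 = {a, b}  B2 = {b, d}  B3 = {a, c}  B4 = {c, e}
Tree: B1–B2, B1–B3, B3–B4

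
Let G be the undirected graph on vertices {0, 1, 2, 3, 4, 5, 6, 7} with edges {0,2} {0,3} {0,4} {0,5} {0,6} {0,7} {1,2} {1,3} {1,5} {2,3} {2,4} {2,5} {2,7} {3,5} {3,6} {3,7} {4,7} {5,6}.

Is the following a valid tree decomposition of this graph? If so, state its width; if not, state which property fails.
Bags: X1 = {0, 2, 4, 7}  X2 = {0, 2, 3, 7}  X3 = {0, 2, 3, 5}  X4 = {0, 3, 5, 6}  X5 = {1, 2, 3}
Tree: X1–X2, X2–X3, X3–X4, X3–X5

No — edge (5,1) lies in no bag.

A tree decomposition must satisfy three properties: every vertex lies in some bag; for every edge, both endpoints lie together in some bag; and for every vertex, the bags containing it form a connected subtree. Here edge (5,1) lies in no bag, so the decomposition is invalid.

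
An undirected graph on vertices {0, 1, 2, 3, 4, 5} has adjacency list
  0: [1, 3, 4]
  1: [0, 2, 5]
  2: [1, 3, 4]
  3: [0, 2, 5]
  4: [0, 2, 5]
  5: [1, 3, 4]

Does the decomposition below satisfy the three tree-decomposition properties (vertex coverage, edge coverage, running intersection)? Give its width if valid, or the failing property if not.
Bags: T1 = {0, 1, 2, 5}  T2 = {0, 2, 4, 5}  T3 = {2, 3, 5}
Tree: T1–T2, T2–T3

A tree decomposition must satisfy three properties: every vertex lies in some bag; for every edge, both endpoints lie together in some bag; and for every vertex, the bags containing it form a connected subtree. Here edge (0,3) lies in no bag, so the decomposition is invalid.

No — edge (0,3) lies in no bag.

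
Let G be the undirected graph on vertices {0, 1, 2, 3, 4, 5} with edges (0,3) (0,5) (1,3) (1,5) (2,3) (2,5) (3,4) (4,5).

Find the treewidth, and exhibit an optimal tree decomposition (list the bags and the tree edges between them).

Treewidth 2.
One optimal decomposition is:
Bags: B1 = {0, 3, 5}  B2 = {2, 3, 5}  B3 = {1, 3, 5}  B4 = {3, 4, 5}
Tree: B1–B2, B2–B3, B3–B4

The largest bag has 3 vertices, giving width 2; this decomposition certifies tw(G) ≤ 2. For the lower bound, G contains the cycle 0–5–2–3–0, so G is not a forest; only forests have treewidth ≤ 1, hence tw(G) ≥ 2. The upper and lower bounds meet at 2, so that is the treewidth.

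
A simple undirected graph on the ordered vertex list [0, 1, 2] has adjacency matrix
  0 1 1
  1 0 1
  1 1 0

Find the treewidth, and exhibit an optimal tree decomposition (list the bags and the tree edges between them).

A single bag containing all 3 vertices is trivially a valid decomposition of width 2. Conversely, {0, 1, 2} is a clique of size 3, and the vertices of any clique must share a bag in every tree decomposition; so some bag has ≥ 3 vertices and tw(G) ≥ 2. Hence tw(G) = 2 exactly.

Treewidth 2.
One such decomposition:
Bags: B1 = {0, 1, 2}
Tree: (single bag)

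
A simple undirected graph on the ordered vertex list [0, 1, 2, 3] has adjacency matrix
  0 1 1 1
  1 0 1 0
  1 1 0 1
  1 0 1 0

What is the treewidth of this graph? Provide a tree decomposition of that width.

Treewidth 2.
One such decomposition:
Bags: B1 = {0, 1, 2}  B2 = {0, 2, 3}
Tree: B1–B2

Each bag holds 3 vertices, so the decomposition has width 2, which upper-bounds the treewidth. For the lower bound, the 3 vertices {0, 1, 2} are pairwise adjacent, and any tree decomposition puts a clique entirely inside one bag — forcing width ≥ 2. The upper and lower bounds meet at 2, so that is the treewidth.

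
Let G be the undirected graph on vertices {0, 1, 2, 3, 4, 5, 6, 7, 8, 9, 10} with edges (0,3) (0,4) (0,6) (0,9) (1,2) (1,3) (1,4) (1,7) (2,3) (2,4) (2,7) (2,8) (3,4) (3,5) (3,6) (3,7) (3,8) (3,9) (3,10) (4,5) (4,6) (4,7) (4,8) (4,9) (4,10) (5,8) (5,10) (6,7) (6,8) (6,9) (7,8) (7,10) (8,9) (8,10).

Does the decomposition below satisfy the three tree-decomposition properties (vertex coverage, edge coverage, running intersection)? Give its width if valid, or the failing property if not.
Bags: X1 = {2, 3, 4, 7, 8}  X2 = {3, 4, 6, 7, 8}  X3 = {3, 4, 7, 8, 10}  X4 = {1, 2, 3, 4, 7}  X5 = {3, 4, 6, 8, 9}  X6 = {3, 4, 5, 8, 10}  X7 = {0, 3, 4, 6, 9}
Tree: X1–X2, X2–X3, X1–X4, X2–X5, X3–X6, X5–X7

Checking the three conditions: (i) the bags cover all of {0, 1, 2, 3, 4, 5, 6, 7, 8, 9, 10}; (ii) for each edge, some bag contains both endpoints; (iii) the bags containing any fixed vertex form a subtree. All hold, so the decomposition is valid with width 5 − 1 = 4.

Yes; width 4.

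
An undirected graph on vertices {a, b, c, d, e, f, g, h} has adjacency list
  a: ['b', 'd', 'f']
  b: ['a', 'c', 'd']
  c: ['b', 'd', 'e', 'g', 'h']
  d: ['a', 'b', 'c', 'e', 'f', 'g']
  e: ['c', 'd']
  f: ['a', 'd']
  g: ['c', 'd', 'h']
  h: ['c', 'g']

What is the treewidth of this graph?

A width-2 tree decomposition is:
Bags: B1 = {c, d, g}  B2 = {b, c, d}  B3 = {a, b, d}  B4 = {c, d, e}  B5 = {c, g, h}  B6 = {a, d, f}
Tree: B1–B2, B2–B3, B1–B4, B1–B5, B3–B6
Each bag holds 3 vertices, so the decomposition has width 2, which upper-bounds the treewidth. Conversely, {a, d, f} is a clique of size 3, and the vertices of any clique must share a bag in every tree decomposition; so some bag has ≥ 3 vertices and tw(G) ≥ 2. Therefore the treewidth is 2.

2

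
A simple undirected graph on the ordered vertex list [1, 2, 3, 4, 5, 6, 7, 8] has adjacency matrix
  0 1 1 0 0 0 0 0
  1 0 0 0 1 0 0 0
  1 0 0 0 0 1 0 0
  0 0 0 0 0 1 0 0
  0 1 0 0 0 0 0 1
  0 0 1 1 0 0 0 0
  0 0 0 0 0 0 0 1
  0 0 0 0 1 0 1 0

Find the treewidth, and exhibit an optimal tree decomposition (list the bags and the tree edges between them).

Treewidth 1.
One optimal decomposition is:
Bags: B1 = {7, 8}  B2 = {5, 8}  B3 = {2, 5}  B4 = {1, 2}  B5 = {1, 3}  B6 = {3, 6}  B7 = {4, 6}
Tree: B1–B2, B2–B3, B3–B4, B4–B5, B5–B6, B6–B7

Every bag has size at most 2, so the width is 2 − 1 = 1 and tw(G) ≤ 1. Any graph with an edge has treewidth ≥ 1, and G has the edge 7–8. The upper and lower bounds meet at 1, so that is the treewidth.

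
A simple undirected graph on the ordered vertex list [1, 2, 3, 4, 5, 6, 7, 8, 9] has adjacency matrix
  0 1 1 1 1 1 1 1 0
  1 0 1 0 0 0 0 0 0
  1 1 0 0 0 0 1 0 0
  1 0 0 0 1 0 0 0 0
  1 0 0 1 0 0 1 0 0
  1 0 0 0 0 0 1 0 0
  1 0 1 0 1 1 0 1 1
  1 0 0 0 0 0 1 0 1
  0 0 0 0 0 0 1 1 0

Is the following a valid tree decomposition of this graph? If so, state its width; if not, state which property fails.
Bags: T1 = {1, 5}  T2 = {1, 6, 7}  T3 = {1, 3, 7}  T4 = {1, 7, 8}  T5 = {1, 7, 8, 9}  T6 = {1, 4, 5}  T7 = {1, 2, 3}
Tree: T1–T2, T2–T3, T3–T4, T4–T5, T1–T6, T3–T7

No — edge (7,5) lies in no bag.

A tree decomposition must satisfy three properties: every vertex lies in some bag; for every edge, both endpoints lie together in some bag; and for every vertex, the bags containing it form a connected subtree. Here edge (7,5) lies in no bag, so the decomposition is invalid.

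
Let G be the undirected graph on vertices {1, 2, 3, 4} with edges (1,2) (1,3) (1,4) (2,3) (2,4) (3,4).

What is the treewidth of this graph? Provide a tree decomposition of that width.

A single bag containing all 4 vertices is trivially a valid decomposition of width 3. For the lower bound, the 4 vertices {1, 2, 3, 4} are pairwise adjacent, and any tree decomposition puts a clique entirely inside one bag — forcing width ≥ 3. The upper and lower bounds meet at 3, so that is the treewidth.

Treewidth 3.
Bags: B1 = {1, 2, 3, 4}
Tree: (single bag)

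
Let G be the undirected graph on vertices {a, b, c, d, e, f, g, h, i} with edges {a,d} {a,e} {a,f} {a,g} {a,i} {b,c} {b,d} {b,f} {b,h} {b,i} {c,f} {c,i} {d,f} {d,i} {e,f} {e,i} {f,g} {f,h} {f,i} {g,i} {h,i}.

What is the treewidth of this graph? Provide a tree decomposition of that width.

Treewidth 3.
One optimal decomposition is:
Bags: B1 = {a, d, f, i}  B2 = {b, d, f, i}  B3 = {a, e, f, i}  B4 = {a, f, g, i}  B5 = {b, f, h, i}  B6 = {b, c, f, i}
Tree: B1–B2, B1–B3, B1–B4, B2–B5, B2–B6

Every bag has size at most 4, so the width is 4 − 1 = 3 and tw(G) ≤ 3. Conversely, {a, f, g, i} is a clique of size 4, and the vertices of any clique must share a bag in every tree decomposition; so some bag has ≥ 4 vertices and tw(G) ≥ 3. Therefore the treewidth is 3.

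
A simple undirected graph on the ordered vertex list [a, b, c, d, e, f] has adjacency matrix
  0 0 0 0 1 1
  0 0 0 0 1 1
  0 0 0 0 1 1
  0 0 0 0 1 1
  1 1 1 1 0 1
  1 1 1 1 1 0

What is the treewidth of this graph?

2

A width-2 tree decomposition is:
Bags: B1 = {a, e, f}  B2 = {b, e, f}  B3 = {c, e, f}  B4 = {d, e, f}
Tree: B1–B2, B2–B3, B1–B4
Every bag has size at most 3, so the width is 3 − 1 = 2 and tw(G) ≤ 2. Conversely, {d, e, f} is a clique of size 3, and the vertices of any clique must share a bag in every tree decomposition; so some bag has ≥ 3 vertices and tw(G) ≥ 2. Therefore the treewidth is 2.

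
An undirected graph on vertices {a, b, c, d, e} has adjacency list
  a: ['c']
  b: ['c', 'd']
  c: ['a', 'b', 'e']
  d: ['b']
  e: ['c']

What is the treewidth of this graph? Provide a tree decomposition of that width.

Treewidth 1.
Bags: B1 = {a, c}  B2 = {b, c}  B3 = {b, d}  B4 = {c, e}
Tree: B1–B2, B2–B3, B2–B4

Each bag holds 2 vertices, so the decomposition has width 1, which upper-bounds the treewidth. G has an edge, so its treewidth is at least 1. Therefore the treewidth is 1.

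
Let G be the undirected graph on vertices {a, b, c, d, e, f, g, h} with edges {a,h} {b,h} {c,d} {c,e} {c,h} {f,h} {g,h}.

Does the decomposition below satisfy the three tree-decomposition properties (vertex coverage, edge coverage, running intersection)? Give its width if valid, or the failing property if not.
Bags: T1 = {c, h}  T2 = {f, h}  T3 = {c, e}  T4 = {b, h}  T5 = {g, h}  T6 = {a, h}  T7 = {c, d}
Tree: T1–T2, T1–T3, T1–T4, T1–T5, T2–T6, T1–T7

Yes; width 1.

Every vertex of G appears in some bag (union = {a, b, c, d, e, f, g, h}); every edge is covered by a bag; and for each vertex v the set of bags containing v is connected in the bag tree. The decomposition is therefore valid. The largest bag has 2 vertices, so the width is 1.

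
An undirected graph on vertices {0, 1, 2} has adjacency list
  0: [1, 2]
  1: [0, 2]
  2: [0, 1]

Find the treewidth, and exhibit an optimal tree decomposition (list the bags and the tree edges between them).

With just one bag of size 3, the width is 3 − 1 = 2, so tw(G) ≤ 2. For the lower bound, the 3 vertices {0, 1, 2} are pairwise adjacent, and any tree decomposition puts a clique entirely inside one bag — forcing width ≥ 2. Hence tw(G) = 2 exactly.

Treewidth 2.
Bags: B1 = {0, 1, 2}
Tree: (single bag)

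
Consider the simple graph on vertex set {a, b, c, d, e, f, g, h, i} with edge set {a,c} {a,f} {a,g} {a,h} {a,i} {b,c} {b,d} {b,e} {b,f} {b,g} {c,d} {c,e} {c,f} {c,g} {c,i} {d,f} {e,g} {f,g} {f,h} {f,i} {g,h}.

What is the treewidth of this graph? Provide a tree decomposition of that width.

Treewidth 3.
Bags: B1 = {b, c, f, g}  B2 = {a, c, f, g}  B3 = {b, c, d, f}  B4 = {b, c, e, g}  B5 = {a, f, g, h}  B6 = {a, c, f, i}
Tree: B1–B2, B1–B3, B1–B4, B2–B5, B2–B6

Every bag has size at most 4, so the width is 4 − 1 = 3 and tw(G) ≤ 3. For the lower bound, the 4 vertices {b, c, e, g} are pairwise adjacent, and any tree decomposition puts a clique entirely inside one bag — forcing width ≥ 3. Hence tw(G) = 3 exactly.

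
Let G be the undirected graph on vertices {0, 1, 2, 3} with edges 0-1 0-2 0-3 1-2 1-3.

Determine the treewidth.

2

A width-2 tree decomposition is:
Bags: B1 = {0, 1, 2}  B2 = {0, 1, 3}
Tree: B1–B2
Each bag holds 3 vertices, so the decomposition has width 2, which upper-bounds the treewidth. Conversely, {0, 1, 2} is a clique of size 3, and the vertices of any clique must share a bag in every tree decomposition; so some bag has ≥ 3 vertices and tw(G) ≥ 2. Therefore the treewidth is 2.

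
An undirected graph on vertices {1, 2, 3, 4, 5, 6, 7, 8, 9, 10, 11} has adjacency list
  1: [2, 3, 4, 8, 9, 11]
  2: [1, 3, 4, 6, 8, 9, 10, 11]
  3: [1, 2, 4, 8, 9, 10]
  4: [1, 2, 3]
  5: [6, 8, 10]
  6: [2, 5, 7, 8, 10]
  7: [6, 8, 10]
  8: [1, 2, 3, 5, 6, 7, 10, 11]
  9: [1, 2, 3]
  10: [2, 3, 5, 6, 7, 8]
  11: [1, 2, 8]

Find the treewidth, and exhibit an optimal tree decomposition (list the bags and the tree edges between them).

Every bag has size at most 4, so the width is 4 − 1 = 3 and tw(G) ≤ 3. For the lower bound, the 4 vertices {1, 2, 8, 11} are pairwise adjacent, and any tree decomposition puts a clique entirely inside one bag — forcing width ≥ 3. Hence tw(G) = 3 exactly.

Treewidth 3.
One optimal decomposition is:
Bags: B1 = {1, 2, 3, 8}  B2 = {2, 3, 8, 10}  B3 = {2, 6, 8, 10}  B4 = {1, 2, 3, 4}  B5 = {1, 2, 3, 9}  B6 = {5, 6, 8, 10}  B7 = {6, 7, 8, 10}  B8 = {1, 2, 8, 11}
Tree: B1–B2, B2–B3, B1–B4, B4–B5, B3–B6, B3–B7, B1–B8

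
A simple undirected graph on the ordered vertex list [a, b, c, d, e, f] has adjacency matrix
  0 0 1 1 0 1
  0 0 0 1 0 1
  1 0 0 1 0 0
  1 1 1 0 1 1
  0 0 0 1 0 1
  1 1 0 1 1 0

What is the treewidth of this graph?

2

A width-2 tree decomposition is:
Bags: B1 = {d, e, f}  B2 = {a, d, f}  B3 = {a, c, d}  B4 = {b, d, f}
Tree: B1–B2, B2–B3, B2–B4
Each bag holds 3 vertices, so the decomposition has width 2, which upper-bounds the treewidth. On the other hand G contains the 3-clique {a, c, d}. A clique must lie in a single bag of any decomposition, so no decomposition can have width below 2. The upper and lower bounds meet at 2, so that is the treewidth.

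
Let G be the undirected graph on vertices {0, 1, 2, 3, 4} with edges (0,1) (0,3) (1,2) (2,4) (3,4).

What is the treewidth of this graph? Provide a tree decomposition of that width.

Treewidth 2.
Bags: B1 = {0, 1, 2}  B2 = {0, 2, 3}  B3 = {2, 3, 4}
Tree: B1–B2, B2–B3

Each bag holds 3 vertices, so the decomposition has width 2, which upper-bounds the treewidth. For the lower bound, G contains the cycle 2–1–0–3–4–2, so G is not a forest; only forests have treewidth ≤ 1, hence tw(G) ≥ 2. Combining the bounds, tw(G) = 2.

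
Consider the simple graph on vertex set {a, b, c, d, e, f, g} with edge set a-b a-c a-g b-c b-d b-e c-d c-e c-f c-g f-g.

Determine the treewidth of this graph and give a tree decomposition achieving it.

Treewidth 2.
One such decomposition:
Bags: B1 = {a, c, g}  B2 = {c, f, g}  B3 = {a, b, c}  B4 = {b, c, d}  B5 = {b, c, e}
Tree: B1–B2, B1–B3, B3–B4, B4–B5

Each bag holds 3 vertices, so the decomposition has width 2, which upper-bounds the treewidth. For the lower bound, the 3 vertices {c, f, g} are pairwise adjacent, and any tree decomposition puts a clique entirely inside one bag — forcing width ≥ 2. The upper and lower bounds meet at 2, so that is the treewidth.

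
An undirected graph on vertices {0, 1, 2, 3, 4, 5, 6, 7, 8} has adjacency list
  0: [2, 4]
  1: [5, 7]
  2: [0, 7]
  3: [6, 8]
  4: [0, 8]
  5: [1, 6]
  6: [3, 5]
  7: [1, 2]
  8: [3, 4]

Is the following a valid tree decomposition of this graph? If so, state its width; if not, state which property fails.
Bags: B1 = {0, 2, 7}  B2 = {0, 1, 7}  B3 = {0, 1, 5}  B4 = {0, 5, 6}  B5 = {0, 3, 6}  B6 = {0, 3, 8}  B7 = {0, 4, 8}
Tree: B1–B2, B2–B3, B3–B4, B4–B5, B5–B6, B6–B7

Checking the three conditions: (i) the bags cover all of {0, 1, 2, 3, 4, 5, 6, 7, 8}; (ii) for each edge, some bag contains both endpoints; (iii) the bags containing any fixed vertex form a subtree. All hold, so the decomposition is valid with width 3 − 1 = 2.

Yes; width 2.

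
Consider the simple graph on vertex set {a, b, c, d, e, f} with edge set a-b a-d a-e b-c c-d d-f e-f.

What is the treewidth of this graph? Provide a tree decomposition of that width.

Treewidth 2.
One optimal decomposition is:
Bags: B1 = {a, b, c}  B2 = {a, c, d}  B3 = {a, d, e}  B4 = {d, e, f}
Tree: B1–B2, B2–B3, B3–B4

Each bag holds 3 vertices, so the decomposition has width 2, which upper-bounds the treewidth. The edges b–c–d–a–b form a cycle, so G is not a tree and its treewidth is at least 2. Hence tw(G) = 2 exactly.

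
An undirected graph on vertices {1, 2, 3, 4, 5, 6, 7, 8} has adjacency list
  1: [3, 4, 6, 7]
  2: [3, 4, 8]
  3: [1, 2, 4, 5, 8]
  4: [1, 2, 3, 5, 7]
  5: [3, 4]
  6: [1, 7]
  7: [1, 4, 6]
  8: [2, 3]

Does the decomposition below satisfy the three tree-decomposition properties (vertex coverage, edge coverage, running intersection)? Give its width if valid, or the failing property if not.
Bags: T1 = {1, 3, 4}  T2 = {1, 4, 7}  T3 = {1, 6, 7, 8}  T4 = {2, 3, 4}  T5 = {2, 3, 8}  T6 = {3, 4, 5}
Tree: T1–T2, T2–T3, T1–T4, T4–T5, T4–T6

No — bags containing vertex 8 are not connected in the tree.

A tree decomposition must satisfy three properties: every vertex lies in some bag; for every edge, both endpoints lie together in some bag; and for every vertex, the bags containing it form a connected subtree. Here bags containing vertex 8 are not connected in the tree, so the decomposition is invalid.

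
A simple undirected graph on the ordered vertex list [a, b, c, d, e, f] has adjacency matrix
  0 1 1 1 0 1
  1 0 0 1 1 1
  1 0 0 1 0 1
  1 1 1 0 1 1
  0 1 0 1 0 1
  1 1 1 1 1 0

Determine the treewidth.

3

A width-3 tree decomposition is:
Bags: B1 = {a, c, d, f}  B2 = {a, b, d, f}  B3 = {b, d, e, f}
Tree: B1–B2, B2–B3
The largest bag has 4 vertices, giving width 3; this decomposition certifies tw(G) ≤ 3. On the other hand G contains the 4-clique {b, d, e, f}. A clique must lie in a single bag of any decomposition, so no decomposition can have width below 3. Combining the bounds, tw(G) = 3.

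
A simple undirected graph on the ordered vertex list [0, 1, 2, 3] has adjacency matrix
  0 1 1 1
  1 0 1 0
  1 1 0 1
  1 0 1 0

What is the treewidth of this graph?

2

A width-2 tree decomposition is:
Bags: B1 = {0, 1, 2}  B2 = {0, 2, 3}
Tree: B1–B2
The largest bag has 3 vertices, giving width 2; this decomposition certifies tw(G) ≤ 2. On the other hand G contains the 3-clique {0, 1, 2}. A clique must lie in a single bag of any decomposition, so no decomposition can have width below 2. Combining the bounds, tw(G) = 2.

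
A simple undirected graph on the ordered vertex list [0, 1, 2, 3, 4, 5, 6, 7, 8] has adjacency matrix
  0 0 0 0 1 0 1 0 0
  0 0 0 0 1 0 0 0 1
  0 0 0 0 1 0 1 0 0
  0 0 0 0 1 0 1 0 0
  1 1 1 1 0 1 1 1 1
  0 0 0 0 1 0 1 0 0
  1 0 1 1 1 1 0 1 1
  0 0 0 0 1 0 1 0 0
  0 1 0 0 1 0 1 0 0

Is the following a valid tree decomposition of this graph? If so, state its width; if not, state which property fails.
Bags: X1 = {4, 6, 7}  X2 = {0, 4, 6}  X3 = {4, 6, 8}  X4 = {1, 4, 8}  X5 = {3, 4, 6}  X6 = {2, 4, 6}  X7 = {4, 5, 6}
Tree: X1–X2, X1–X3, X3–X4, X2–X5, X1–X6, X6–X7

Checking the three conditions: (i) the bags cover all of {0, 1, 2, 3, 4, 5, 6, 7, 8}; (ii) for each edge, some bag contains both endpoints; (iii) the bags containing any fixed vertex form a subtree. All hold, so the decomposition is valid with width 3 − 1 = 2.

Yes; width 2.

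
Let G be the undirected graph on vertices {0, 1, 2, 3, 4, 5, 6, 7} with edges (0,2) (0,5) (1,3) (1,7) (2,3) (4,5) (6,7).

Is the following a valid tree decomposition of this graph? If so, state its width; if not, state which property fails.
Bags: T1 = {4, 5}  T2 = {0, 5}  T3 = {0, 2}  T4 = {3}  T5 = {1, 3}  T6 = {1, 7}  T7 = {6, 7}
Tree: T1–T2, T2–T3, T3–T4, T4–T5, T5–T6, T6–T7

A tree decomposition must satisfy three properties: every vertex lies in some bag; for every edge, both endpoints lie together in some bag; and for every vertex, the bags containing it form a connected subtree. Here edge (2,3) lies in no bag, so the decomposition is invalid.

No — edge (2,3) lies in no bag.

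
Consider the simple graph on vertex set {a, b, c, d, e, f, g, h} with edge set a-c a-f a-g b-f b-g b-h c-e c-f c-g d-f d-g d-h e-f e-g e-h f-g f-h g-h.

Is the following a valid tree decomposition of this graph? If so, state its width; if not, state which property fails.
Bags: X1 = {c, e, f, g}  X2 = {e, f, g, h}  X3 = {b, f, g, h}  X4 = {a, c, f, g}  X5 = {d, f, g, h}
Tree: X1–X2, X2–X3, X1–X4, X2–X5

Yes; width 3.

Checking the three conditions: (i) the bags cover all of {a, b, c, d, e, f, g, h}; (ii) for each edge, some bag contains both endpoints; (iii) the bags containing any fixed vertex form a subtree. All hold, so the decomposition is valid with width 4 − 1 = 3.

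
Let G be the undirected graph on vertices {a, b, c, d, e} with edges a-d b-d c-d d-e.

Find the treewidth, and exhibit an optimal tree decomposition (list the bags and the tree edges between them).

Every bag has size at most 2, so the width is 2 − 1 = 1 and tw(G) ≤ 1. Since G has at least one edge (e.g. d–c), it is not an edgeless graph, so tw(G) ≥ 1. The upper and lower bounds meet at 1, so that is the treewidth.

Treewidth 1.
Bags: B1 = {c, d}  B2 = {b, d}  B3 = {d, e}  B4 = {a, d}
Tree: B1–B2, B1–B3, B1–B4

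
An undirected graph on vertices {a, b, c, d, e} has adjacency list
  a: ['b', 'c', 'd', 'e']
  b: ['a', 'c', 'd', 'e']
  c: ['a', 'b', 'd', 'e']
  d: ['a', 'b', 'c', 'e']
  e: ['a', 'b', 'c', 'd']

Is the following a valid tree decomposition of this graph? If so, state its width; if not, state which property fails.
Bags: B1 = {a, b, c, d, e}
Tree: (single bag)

Vertex coverage: the bags together contain {a, b, c, d, e}, the full vertex set. Edge coverage: each edge of G has both endpoints in at least one bag. Running intersection: for every vertex, the bags containing it form a connected subtree. All three properties hold, so this is a valid tree decomposition of width max|bag| − 1 = 4, and hence tw(G) ≤ 4.

Yes; width 4.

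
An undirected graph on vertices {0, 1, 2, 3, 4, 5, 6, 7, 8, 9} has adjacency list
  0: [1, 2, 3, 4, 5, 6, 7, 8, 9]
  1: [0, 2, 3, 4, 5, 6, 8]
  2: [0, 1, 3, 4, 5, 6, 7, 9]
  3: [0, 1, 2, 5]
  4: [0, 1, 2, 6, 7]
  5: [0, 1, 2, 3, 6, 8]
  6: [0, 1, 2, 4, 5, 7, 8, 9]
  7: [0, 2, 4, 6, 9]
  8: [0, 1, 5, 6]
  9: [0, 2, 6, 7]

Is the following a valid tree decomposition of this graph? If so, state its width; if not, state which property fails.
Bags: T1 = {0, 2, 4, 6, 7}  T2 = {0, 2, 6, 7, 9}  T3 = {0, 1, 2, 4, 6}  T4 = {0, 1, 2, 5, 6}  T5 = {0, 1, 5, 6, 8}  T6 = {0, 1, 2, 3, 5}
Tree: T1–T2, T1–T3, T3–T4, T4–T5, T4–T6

Every vertex of G appears in some bag (union = {0, 1, 2, 3, 4, 5, 6, 7, 8, 9}); every edge is covered by a bag; and for each vertex v the set of bags containing v is connected in the bag tree. The decomposition is therefore valid. The largest bag has 5 vertices, so the width is 4.

Yes; width 4.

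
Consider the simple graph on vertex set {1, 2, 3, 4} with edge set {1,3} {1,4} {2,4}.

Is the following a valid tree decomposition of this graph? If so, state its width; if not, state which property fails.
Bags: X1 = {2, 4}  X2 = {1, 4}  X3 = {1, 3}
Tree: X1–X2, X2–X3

Yes; width 1.

Vertex coverage: the bags together contain {1, 2, 3, 4}, the full vertex set. Edge coverage: each edge of G has both endpoints in at least one bag. Running intersection: for every vertex, the bags containing it form a connected subtree. All three properties hold, so this is a valid tree decomposition of width max|bag| − 1 = 1, and hence tw(G) ≤ 1.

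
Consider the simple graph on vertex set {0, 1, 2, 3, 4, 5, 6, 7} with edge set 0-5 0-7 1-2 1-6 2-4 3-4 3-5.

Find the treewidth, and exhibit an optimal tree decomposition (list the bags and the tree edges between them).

Treewidth 1.
Bags: B1 = {1, 6}  B2 = {1, 2}  B3 = {2, 4}  B4 = {3, 4}  B5 = {3, 5}  B6 = {0, 5}  B7 = {0, 7}
Tree: B1–B2, B2–B3, B3–B4, B4–B5, B5–B6, B6–B7

Each bag holds 2 vertices, so the decomposition has width 1, which upper-bounds the treewidth. G has an edge, so its treewidth is at least 1. The upper and lower bounds meet at 1, so that is the treewidth.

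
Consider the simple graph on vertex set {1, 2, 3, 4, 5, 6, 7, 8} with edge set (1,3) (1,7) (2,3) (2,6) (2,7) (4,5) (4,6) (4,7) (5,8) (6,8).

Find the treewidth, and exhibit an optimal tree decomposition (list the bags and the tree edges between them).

Every bag has size at most 3, so the width is 3 − 1 = 2 and tw(G) ≤ 2. Since 8–5–4–6–8 is a cycle in G, G is not acyclic. Forests are exactly the graphs of treewidth ≤ 1, so tw(G) ≥ 2. Hence tw(G) = 2 exactly.

Treewidth 2.
One optimal decomposition is:
Bags: B1 = {5, 6, 8}  B2 = {4, 5, 6}  B3 = {2, 4, 6}  B4 = {2, 4, 7}  B5 = {2, 3, 7}  B6 = {1, 3, 7}
Tree: B1–B2, B2–B3, B3–B4, B4–B5, B5–B6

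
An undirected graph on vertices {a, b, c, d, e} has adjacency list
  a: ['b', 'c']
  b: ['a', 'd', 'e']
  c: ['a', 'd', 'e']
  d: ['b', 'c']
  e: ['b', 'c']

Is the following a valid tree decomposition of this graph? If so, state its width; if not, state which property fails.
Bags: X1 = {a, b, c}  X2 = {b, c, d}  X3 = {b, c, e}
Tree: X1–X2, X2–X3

Yes; width 2.

Vertex coverage: the bags together contain {a, b, c, d, e}, the full vertex set. Edge coverage: each edge of G has both endpoints in at least one bag. Running intersection: for every vertex, the bags containing it form a connected subtree. All three properties hold, so this is a valid tree decomposition of width max|bag| − 1 = 2, and hence tw(G) ≤ 2.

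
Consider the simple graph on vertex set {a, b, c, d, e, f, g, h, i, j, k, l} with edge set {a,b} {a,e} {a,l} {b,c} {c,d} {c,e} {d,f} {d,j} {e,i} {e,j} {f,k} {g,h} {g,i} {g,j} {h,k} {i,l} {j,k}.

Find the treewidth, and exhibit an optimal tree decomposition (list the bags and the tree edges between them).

Treewidth 3.
One optimal decomposition is:
Bags: B1 = {f, g, h, k}  B2 = {f, g, j, k}  B3 = {d, f, g, j}  B4 = {d, g, i, j}  B5 = {d, e, i, j}  B6 = {c, d, e, i}  B7 = {c, e, i, l}  B8 = {a, c, e, l}  B9 = {a, b, c, l}
Tree: B1–B2, B2–B3, B3–B4, B4–B5, B5–B6, B6–B7, B7–B8, B8–B9

Every bag has size at most 4, so the width is 4 − 1 = 3 and tw(G) ≤ 3. For the lower bound: the 4 vertex sets {f,h,k}, {g}, {j}, {c,d,e,i} are disjoint, each induces a connected subgraph, and every pair is joined by at least one edge of G. Contracting each set to a single vertex therefore yields K_{4} as a minor, and since treewidth is minor-monotone, tw(G) ≥ tw(K_{4}) = 3. The upper and lower bounds meet at 3, so that is the treewidth.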